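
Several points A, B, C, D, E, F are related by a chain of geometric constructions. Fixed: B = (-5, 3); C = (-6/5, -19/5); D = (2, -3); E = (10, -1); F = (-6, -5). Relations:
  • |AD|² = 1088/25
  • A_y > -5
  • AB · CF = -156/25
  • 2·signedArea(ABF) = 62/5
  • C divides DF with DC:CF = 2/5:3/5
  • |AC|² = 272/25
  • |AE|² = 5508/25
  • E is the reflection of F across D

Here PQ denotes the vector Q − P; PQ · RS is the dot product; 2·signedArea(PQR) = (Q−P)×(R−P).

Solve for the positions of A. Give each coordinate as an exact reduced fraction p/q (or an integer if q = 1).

A = (-22/5, -23/5)

1. A_x = -22/5  [2·signedArea(ABF) = 62/5 ∩ AB · CF = -156/25]
2. A_y = -23/5  [2·signedArea(ABF) = 62/5 ∩ AB · CF = -156/25]
   → A = (-22/5, -23/5)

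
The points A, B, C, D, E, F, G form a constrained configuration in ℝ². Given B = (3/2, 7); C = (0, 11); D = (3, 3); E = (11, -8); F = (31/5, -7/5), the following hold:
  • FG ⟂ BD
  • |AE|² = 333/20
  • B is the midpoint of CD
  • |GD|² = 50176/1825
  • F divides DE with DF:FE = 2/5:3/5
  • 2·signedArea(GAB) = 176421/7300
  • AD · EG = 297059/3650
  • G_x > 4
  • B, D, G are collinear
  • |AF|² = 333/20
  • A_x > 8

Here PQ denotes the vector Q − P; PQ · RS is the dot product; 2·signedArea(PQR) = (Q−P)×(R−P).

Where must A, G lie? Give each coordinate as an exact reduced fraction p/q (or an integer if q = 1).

1. G_x = 1767/365  [B, D, G are collinear ∩ FG ⟂ BD]
2. G_y = -697/365  [B, D, G are collinear ∩ FG ⟂ BD]
   → G = (1767/365, -697/365)
3. A_x = 43/5  [AD · EG = 297059/3650 ∩ 2·signedArea(GAB) = 176421/7300]
4. A_y = -47/10  [AD · EG = 297059/3650 ∩ 2·signedArea(GAB) = 176421/7300]
   → A = (43/5, -47/10)

A = (43/5, -47/10)
G = (1767/365, -697/365)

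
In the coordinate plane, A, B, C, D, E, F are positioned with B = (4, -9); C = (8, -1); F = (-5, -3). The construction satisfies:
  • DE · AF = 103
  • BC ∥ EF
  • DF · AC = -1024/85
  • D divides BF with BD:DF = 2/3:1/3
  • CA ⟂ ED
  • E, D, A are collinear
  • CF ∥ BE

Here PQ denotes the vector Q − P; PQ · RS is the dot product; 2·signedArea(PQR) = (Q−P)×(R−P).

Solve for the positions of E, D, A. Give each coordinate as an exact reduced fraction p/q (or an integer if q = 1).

A = (488/85, 139/85)
D = (-2, -5)
E = (-9, -11)

1. E_x = -9  [BC ∥ EF ∩ CF ∥ BE]
2. E_y = -11  [BC ∥ EF ∩ CF ∥ BE]
   → E = (-9, -11)
3. D_x = -2  [D divides BF with BD:DF = 2/3:1/3]
4. D_y = -5  [D divides BF with BD:DF = 2/3:1/3]
   → D = (-2, -5)
5. A_x = 488/85  [E, D, A are collinear ∩ CA ⟂ ED]
6. A_y = 139/85  [E, D, A are collinear ∩ CA ⟂ ED]
   → A = (488/85, 139/85)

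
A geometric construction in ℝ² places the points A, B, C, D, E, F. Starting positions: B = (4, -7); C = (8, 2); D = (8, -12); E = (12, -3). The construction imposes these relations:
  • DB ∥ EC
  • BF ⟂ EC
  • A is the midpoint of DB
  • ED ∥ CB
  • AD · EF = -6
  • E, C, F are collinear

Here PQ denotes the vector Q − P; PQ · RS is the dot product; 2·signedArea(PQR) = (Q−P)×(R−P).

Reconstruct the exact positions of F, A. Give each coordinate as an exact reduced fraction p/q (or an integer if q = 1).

A = (6, -19/2)
F = (444/41, -63/41)

1. F_x = 444/41  [E, C, F are collinear ∩ BF ⟂ EC]
2. F_y = -63/41  [E, C, F are collinear ∩ BF ⟂ EC]
   → F = (444/41, -63/41)
3. A_x = 6  [A is the midpoint of DB]
4. A_y = -19/2  [A is the midpoint of DB]
   → A = (6, -19/2)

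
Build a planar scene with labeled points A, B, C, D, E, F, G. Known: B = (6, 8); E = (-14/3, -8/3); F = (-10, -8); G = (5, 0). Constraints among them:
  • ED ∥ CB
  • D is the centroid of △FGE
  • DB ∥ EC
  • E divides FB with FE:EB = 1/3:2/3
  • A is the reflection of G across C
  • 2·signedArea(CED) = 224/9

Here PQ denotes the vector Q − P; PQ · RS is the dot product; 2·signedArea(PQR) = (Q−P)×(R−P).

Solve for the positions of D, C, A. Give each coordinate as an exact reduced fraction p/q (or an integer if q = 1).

A = (37/9, 160/9)
C = (41/9, 80/9)
D = (-29/9, -32/9)

1. D_x = -29/9  [D is the centroid of △FGE]
2. D_y = -32/9  [D is the centroid of △FGE]
   → D = (-29/9, -32/9)
3. C_x = 41/9  [ED ∥ CB ∩ DB ∥ EC]
4. C_y = 80/9  [ED ∥ CB ∩ DB ∥ EC]
   → C = (41/9, 80/9)
5. A_x = 37/9  [A is the reflection of G across C]
6. A_y = 160/9  [A is the reflection of G across C]
   → A = (37/9, 160/9)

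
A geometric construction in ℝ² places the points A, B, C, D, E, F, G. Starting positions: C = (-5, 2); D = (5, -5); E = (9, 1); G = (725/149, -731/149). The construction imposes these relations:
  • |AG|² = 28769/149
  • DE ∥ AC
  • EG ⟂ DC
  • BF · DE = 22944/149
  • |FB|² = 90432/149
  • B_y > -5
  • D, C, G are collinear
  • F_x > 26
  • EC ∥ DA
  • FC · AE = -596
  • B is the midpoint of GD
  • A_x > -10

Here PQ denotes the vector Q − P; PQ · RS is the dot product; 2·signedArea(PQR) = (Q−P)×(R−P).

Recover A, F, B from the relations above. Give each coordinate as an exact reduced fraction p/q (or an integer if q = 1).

A = (-9, -4)
B = (735/149, -738/149)
F = (27, 6)

1. A_x = -9  [DE ∥ AC ∩ EC ∥ DA]
2. A_y = -4  [DE ∥ AC ∩ EC ∥ DA]
   → A = (-9, -4)
3. B_x = 735/149  [B is the midpoint of GD]
4. B_y = -738/149  [B is the midpoint of GD]
   → B = (735/149, -738/149)
5. F_x = 27  [FC · AE = -596 ∩ BF · DE = 22944/149]
6. F_y = 6  [FC · AE = -596 ∩ BF · DE = 22944/149]
   → F = (27, 6)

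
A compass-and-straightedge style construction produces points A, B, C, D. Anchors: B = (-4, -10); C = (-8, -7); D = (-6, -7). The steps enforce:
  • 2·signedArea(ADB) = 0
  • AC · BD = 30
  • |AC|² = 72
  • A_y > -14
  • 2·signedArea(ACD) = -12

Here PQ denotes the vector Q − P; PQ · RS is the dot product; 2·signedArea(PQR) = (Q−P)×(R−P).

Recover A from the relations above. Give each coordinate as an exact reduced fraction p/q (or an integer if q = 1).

A = (-2, -13)

1. A_x = -2  [2·signedArea(ADB) = 0 ∩ 2·signedArea(ACD) = -12]
2. A_y = -13  [2·signedArea(ADB) = 0 ∩ 2·signedArea(ACD) = -12]
   → A = (-2, -13)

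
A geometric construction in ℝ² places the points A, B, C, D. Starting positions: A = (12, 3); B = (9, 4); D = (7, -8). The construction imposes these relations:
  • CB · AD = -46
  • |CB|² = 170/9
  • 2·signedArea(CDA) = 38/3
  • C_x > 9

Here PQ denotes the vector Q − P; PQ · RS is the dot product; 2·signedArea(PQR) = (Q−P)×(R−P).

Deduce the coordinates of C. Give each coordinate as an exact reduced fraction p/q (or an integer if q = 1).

C = (28/3, -1/3)

1. C_x = 28/3  [2·signedArea(CDA) = 38/3 ∩ CB · AD = -46]
2. C_y = -1/3  [2·signedArea(CDA) = 38/3 ∩ CB · AD = -46]
   → C = (28/3, -1/3)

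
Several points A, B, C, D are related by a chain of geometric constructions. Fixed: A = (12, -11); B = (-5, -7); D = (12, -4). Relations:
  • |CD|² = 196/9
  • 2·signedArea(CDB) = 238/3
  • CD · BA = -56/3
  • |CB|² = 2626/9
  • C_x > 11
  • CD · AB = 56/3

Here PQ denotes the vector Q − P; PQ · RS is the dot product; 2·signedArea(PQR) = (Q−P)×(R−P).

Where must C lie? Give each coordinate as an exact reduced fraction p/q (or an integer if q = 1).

C = (12, -26/3)

1. C_x = 12  [CD · BA = -56/3 ∩ 2·signedArea(CDB) = 238/3]
2. C_y = -26/3  [CD · BA = -56/3 ∩ 2·signedArea(CDB) = 238/3]
   → C = (12, -26/3)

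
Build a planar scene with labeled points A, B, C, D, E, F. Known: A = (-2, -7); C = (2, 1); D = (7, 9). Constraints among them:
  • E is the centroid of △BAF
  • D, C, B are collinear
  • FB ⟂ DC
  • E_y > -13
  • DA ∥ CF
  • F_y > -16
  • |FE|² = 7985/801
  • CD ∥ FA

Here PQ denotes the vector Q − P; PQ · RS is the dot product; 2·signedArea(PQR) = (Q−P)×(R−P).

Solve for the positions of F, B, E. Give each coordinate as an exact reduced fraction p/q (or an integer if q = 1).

B = (-687/89, -1295/89)
E = (-496/89, -3253/267)
F = (-7, -15)

1. F_x = -7  [CD ∥ FA ∩ DA ∥ CF]
2. F_y = -15  [CD ∥ FA ∩ DA ∥ CF]
   → F = (-7, -15)
3. B_x = -687/89  [D, C, B are collinear ∩ FB ⟂ DC]
4. B_y = -1295/89  [D, C, B are collinear ∩ FB ⟂ DC]
   → B = (-687/89, -1295/89)
5. E_x = -496/89  [E is the centroid of △BAF]
6. E_y = -3253/267  [E is the centroid of △BAF]
   → E = (-496/89, -3253/267)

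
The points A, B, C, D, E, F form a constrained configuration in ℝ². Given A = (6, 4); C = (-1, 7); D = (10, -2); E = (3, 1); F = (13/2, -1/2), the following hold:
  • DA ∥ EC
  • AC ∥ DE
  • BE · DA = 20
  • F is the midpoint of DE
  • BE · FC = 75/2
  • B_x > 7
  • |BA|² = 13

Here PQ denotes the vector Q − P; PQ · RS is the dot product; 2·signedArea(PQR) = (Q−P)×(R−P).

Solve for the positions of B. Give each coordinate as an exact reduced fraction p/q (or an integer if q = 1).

B = (8, 1)

1. B_x = 8  [BE · FC = 75/2 ∩ BE · DA = 20]
2. B_y = 1  [BE · FC = 75/2 ∩ BE · DA = 20]
   → B = (8, 1)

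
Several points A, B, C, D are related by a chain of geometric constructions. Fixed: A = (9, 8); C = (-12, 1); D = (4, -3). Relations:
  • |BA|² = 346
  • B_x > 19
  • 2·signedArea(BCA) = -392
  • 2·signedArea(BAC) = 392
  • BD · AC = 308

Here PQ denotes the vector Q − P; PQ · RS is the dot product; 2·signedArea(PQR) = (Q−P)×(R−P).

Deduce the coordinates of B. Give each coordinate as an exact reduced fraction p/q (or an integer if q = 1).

1. B_x = 20  [BD · AC = 308 ∩ 2·signedArea(BCA) = -392]
2. B_y = -7  [BD · AC = 308 ∩ 2·signedArea(BCA) = -392]
   → B = (20, -7)

B = (20, -7)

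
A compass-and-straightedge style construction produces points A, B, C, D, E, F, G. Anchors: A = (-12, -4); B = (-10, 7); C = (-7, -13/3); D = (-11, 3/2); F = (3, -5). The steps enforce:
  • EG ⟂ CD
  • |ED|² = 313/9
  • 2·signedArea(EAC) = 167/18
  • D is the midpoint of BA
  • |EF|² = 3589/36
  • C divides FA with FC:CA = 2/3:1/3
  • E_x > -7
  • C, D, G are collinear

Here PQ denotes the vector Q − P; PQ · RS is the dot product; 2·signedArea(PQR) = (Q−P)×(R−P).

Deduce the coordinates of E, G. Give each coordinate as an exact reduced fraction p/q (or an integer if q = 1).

E = (-20/3, -5/2)
G = (-13955/1801, -11677/3602)

1. E_x = -20/3  [line 1/3·x + 5·y + 265/18 = 0 ∩ |ED|² = 313/9]
2. E_y = -5/2  [line 1/3·x + 5·y + 265/18 = 0 ∩ |ED|² = 313/9]
   → E = (-20/3, -5/2)
3. G_x = -13955/1801  [C, D, G are collinear ∩ EG ⟂ CD]
4. G_y = -11677/3602  [C, D, G are collinear ∩ EG ⟂ CD]
   → G = (-13955/1801, -11677/3602)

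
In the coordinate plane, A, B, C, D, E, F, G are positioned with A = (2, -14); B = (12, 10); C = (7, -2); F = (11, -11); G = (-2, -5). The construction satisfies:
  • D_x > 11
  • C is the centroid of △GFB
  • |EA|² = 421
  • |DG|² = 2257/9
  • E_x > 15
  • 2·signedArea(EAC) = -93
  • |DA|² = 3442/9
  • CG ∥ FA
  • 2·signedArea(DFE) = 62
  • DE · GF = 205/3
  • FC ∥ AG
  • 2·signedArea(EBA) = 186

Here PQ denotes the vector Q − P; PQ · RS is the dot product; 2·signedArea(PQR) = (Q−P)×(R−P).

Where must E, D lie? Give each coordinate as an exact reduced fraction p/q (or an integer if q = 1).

D = (35/3, 3)
E = (16, 1)

1. E_x = 16  [line -12·x + 5·y + 187 = 0 ∩ |EA|² = 421]
2. E_y = 1  [line -12·x + 5·y + 187 = 0 ∩ |EA|² = 421]
   → E = (16, 1)
3. D_x = 35/3  [2·signedArea(DFE) = 62 ∩ DE · GF = 205/3]
4. D_y = 3  [2·signedArea(DFE) = 62 ∩ DE · GF = 205/3]
   → D = (35/3, 3)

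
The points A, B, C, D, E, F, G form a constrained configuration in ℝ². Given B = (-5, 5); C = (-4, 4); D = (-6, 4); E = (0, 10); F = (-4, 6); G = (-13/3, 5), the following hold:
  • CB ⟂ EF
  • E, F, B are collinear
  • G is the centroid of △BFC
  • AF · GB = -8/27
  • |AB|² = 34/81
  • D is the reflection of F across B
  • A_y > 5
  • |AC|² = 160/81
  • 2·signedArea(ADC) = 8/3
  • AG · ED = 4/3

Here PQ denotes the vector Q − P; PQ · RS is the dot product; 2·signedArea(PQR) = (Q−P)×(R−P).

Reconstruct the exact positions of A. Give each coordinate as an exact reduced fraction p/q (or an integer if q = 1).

1. A_x = -40/9  [AG · ED = 4/3 ∩ AF · GB = -8/27]
2. A_y = 16/3  [AG · ED = 4/3 ∩ AF · GB = -8/27]
   → A = (-40/9, 16/3)

A = (-40/9, 16/3)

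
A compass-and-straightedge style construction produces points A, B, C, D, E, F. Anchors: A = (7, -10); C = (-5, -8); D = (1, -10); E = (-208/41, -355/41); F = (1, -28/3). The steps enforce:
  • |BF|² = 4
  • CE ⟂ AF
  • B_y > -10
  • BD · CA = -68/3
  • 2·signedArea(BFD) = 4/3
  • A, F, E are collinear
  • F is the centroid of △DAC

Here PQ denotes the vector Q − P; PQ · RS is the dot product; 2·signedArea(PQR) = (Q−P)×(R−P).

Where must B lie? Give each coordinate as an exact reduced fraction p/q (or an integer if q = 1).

B = (3, -28/3)

1. B_x = 3  [2·signedArea(BFD) = 4/3 ∩ BD · CA = -68/3]
2. B_y = -28/3  [2·signedArea(BFD) = 4/3 ∩ BD · CA = -68/3]
   → B = (3, -28/3)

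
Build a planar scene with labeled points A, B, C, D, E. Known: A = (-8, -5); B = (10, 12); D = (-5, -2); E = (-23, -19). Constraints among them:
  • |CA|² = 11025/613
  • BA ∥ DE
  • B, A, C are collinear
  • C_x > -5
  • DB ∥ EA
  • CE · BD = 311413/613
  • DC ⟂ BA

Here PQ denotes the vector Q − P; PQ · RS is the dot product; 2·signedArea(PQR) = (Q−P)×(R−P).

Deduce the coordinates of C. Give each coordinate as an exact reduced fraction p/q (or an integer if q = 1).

C = (-3014/613, -1280/613)

1. C_x = -3014/613  [B, A, C are collinear ∩ DC ⟂ BA]
2. C_y = -1280/613  [B, A, C are collinear ∩ DC ⟂ BA]
   → C = (-3014/613, -1280/613)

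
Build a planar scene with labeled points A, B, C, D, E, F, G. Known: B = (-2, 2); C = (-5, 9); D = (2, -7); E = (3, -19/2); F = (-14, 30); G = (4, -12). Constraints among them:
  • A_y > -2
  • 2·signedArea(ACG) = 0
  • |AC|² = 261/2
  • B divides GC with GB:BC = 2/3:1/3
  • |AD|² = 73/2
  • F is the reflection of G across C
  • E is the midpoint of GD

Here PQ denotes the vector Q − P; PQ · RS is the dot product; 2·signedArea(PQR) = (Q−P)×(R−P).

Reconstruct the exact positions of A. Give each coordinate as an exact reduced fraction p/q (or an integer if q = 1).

A = (-1/2, -3/2)

1. A_x = -1/2  [line 21·x + 9·y + 24 = 0 ∩ |AD|² = 73/2]
2. A_y = -3/2  [line 21·x + 9·y + 24 = 0 ∩ |AD|² = 73/2]
   → A = (-1/2, -3/2)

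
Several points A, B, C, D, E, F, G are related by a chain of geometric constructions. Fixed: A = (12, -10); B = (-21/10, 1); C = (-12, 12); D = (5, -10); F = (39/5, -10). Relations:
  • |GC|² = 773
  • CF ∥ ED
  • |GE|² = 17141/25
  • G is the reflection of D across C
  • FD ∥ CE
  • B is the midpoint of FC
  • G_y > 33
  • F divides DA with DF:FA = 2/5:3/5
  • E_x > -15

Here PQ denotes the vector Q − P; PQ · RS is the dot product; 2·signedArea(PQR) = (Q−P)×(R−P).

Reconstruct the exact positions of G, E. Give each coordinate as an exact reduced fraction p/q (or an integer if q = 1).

E = (-74/5, 12)
G = (-29, 34)

1. G_x = -29  [G is the reflection of D across C]
2. G_y = 34  [G is the reflection of D across C]
   → G = (-29, 34)
3. E_x = -74/5  [CF ∥ ED ∩ FD ∥ CE]
4. E_y = 12  [CF ∥ ED ∩ FD ∥ CE]
   → E = (-74/5, 12)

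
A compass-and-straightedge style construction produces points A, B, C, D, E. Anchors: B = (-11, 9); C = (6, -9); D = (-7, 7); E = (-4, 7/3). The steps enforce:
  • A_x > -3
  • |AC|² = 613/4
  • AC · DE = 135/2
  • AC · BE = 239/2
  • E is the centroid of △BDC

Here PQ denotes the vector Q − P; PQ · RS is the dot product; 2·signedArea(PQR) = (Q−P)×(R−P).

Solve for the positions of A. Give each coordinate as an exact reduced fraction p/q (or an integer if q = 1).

1. A_x = -5/2  [AC · DE = 135/2 ∩ AC · BE = 239/2]
2. A_y = 0  [AC · DE = 135/2 ∩ AC · BE = 239/2]
   → A = (-5/2, 0)

A = (-5/2, 0)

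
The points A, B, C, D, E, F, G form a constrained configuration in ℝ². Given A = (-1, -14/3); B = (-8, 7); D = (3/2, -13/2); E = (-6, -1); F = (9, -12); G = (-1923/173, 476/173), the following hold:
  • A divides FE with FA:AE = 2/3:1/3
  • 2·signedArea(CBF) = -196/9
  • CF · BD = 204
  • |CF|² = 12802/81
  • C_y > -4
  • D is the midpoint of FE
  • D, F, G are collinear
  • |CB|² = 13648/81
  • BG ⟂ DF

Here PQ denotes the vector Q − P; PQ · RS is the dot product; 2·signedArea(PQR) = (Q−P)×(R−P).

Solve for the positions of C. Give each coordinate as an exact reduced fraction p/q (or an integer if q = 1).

C = (0, -29/9)

1. C_x = 0  [CF · BD = 204 ∩ 2·signedArea(CBF) = -196/9]
2. C_y = -29/9  [CF · BD = 204 ∩ 2·signedArea(CBF) = -196/9]
   → C = (0, -29/9)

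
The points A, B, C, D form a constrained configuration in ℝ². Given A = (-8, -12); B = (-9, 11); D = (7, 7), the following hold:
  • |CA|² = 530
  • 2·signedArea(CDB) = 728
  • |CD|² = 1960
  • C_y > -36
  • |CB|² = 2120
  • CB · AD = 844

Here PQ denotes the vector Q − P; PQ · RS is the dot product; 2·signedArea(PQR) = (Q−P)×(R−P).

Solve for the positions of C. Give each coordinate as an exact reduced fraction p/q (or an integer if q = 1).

1. C_x = -7  [CB · AD = 844 ∩ 2·signedArea(CDB) = 728]
2. C_y = -35  [CB · AD = 844 ∩ 2·signedArea(CDB) = 728]
   → C = (-7, -35)

C = (-7, -35)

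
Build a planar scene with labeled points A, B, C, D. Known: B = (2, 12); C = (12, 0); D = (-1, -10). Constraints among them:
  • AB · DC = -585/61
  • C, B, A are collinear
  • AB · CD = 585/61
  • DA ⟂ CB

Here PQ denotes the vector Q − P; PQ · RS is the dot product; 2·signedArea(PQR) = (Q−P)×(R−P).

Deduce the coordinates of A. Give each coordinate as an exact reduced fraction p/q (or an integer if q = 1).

A = (707/61, 30/61)

1. A_x = 707/61  [C, B, A are collinear ∩ DA ⟂ CB]
2. A_y = 30/61  [C, B, A are collinear ∩ DA ⟂ CB]
   → A = (707/61, 30/61)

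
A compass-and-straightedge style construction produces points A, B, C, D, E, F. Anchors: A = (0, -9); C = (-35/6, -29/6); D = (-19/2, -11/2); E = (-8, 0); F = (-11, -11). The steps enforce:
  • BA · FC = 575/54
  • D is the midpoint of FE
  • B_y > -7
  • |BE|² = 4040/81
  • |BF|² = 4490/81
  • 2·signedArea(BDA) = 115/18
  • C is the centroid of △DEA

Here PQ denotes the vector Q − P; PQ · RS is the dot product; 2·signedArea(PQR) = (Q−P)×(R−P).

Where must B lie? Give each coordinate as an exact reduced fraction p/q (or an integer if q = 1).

B = (-46/9, -58/9)

1. B_x = -46/9  [BA · FC = 575/54 ∩ 2·signedArea(BDA) = 115/18]
2. B_y = -58/9  [BA · FC = 575/54 ∩ 2·signedArea(BDA) = 115/18]
   → B = (-46/9, -58/9)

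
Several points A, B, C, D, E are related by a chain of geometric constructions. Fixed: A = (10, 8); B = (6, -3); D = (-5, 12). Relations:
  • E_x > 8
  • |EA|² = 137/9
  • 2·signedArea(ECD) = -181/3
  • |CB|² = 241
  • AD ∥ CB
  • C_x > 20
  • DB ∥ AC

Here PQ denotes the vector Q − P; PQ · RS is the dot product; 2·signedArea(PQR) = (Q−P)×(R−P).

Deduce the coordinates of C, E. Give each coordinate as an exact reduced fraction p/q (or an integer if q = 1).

C = (21, -7)
E = (26/3, 13/3)

1. C_x = 21  [AD ∥ CB ∩ DB ∥ AC]
2. C_y = -7  [AD ∥ CB ∩ DB ∥ AC]
   → C = (21, -7)
3. E_x = 26/3  [line -19·x + -26·y + 832/3 = 0 ∩ |EA|² = 137/9]
4. E_y = 13/3  [line -19·x + -26·y + 832/3 = 0 ∩ |EA|² = 137/9]
   → E = (26/3, 13/3)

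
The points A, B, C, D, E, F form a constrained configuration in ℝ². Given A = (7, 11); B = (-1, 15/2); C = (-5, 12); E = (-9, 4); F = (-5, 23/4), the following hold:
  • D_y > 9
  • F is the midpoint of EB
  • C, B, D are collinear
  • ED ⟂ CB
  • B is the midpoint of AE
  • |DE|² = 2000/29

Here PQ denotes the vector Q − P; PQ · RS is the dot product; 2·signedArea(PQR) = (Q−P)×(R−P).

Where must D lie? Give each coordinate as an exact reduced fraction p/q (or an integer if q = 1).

1. D_x = -81/29  [C, B, D are collinear ∩ ED ⟂ CB]
2. D_y = 276/29  [C, B, D are collinear ∩ ED ⟂ CB]
   → D = (-81/29, 276/29)

D = (-81/29, 276/29)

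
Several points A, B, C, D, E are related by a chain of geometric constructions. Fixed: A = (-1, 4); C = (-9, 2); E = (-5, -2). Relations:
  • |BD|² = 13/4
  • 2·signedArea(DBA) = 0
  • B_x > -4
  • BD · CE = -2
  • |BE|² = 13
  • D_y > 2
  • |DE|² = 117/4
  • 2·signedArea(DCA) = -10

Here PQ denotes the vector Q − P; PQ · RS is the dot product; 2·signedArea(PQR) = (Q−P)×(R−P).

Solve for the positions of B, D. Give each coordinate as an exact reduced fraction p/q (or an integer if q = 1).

B = (-3, 1)
D = (-2, 5/2)

1. D_x = -2  [line -2·x + 8·y + -24 = 0 ∩ |DE|² = 117/4]
2. D_y = 5/2  [line -2·x + 8·y + -24 = 0 ∩ |DE|² = 117/4]
   → D = (-2, 5/2)
3. B_x = -3  [BD · CE = -2 ∩ 2·signedArea(DBA) = 0]
4. B_y = 1  [BD · CE = -2 ∩ 2·signedArea(DBA) = 0]
   → B = (-3, 1)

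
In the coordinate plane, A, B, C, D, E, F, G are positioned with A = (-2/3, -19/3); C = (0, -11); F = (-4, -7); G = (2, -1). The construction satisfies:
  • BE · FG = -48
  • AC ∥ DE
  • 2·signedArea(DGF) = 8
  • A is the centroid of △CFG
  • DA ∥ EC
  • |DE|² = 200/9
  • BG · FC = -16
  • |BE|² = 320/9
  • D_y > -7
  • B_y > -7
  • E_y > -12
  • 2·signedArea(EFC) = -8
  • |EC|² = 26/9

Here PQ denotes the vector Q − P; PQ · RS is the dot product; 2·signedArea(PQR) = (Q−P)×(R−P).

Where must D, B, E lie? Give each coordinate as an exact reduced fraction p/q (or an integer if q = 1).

1. E_x = -5/3  [line 4·x + 4·y + 52 = 0 ∩ |EC|² = 26/9]
2. E_y = -34/3  [line 4·x + 4·y + 52 = 0 ∩ |EC|² = 26/9]
   → E = (-5/3, -34/3)
3. D_x = -7/3  [2·signedArea(DGF) = 8 ∩ DA ∥ EC]
4. D_y = -20/3  [2·signedArea(DGF) = 8 ∩ DA ∥ EC]
   → D = (-7/3, -20/3)
5. B_x = 1  [BG · FC = -16 ∩ BE · FG = -48]
6. B_y = -6  [BG · FC = -16 ∩ BE · FG = -48]
   → B = (1, -6)

B = (1, -6)
D = (-7/3, -20/3)
E = (-5/3, -34/3)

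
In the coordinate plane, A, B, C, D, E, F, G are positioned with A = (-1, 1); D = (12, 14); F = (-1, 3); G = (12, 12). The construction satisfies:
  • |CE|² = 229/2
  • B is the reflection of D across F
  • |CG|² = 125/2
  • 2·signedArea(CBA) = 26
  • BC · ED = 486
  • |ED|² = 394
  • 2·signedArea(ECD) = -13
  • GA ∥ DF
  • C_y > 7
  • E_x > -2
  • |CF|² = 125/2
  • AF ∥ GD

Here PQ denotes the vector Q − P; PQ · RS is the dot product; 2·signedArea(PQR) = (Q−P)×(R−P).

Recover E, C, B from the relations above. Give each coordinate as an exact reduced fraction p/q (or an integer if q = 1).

B = (-14, -8)
C = (11/2, 15/2)
E = (-1, -1)

1. B_x = -14  [B is the reflection of D across F]
2. B_y = -8  [B is the reflection of D across F]
   → B = (-14, -8)
3. C_x = 11/2  [line -9·x + 13·y + -48 = 0 ∩ |CF|² = 125/2]
4. C_y = 15/2  [line -9·x + 13·y + -48 = 0 ∩ |CF|² = 125/2]
   → C = (11/2, 15/2)
5. E_x = -1  [2·signedArea(ECD) = -13 ∩ BC · ED = 486]
6. E_y = -1  [2·signedArea(ECD) = -13 ∩ BC · ED = 486]
   → E = (-1, -1)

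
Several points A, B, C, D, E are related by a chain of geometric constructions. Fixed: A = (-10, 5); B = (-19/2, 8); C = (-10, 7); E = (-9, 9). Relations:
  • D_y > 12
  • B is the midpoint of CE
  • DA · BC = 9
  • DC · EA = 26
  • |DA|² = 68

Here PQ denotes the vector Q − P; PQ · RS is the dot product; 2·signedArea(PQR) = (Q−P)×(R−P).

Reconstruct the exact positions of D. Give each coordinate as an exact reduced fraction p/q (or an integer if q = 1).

1. D_x = -8  [DA · BC = 9 ∩ DC · EA = 26]
2. D_y = 13  [DA · BC = 9 ∩ DC · EA = 26]
   → D = (-8, 13)

D = (-8, 13)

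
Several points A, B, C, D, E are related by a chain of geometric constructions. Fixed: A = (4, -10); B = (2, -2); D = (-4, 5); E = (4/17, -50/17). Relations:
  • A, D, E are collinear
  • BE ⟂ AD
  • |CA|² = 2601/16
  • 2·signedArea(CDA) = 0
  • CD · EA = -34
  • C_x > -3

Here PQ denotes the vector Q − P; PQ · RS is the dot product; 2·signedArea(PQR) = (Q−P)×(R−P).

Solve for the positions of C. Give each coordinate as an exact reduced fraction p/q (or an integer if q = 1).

1. C_x = -2  [2·signedArea(CDA) = 0 ∩ CD · EA = -34]
2. C_y = 5/4  [2·signedArea(CDA) = 0 ∩ CD · EA = -34]
   → C = (-2, 5/4)

C = (-2, 5/4)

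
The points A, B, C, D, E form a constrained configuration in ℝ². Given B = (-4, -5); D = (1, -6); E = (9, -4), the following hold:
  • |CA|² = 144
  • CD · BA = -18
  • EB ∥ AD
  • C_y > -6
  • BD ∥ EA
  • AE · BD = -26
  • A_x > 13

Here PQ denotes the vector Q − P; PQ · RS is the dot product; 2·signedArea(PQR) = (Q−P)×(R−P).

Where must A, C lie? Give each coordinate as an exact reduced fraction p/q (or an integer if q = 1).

1. A_x = 14  [EB ∥ AD ∩ BD ∥ EA]
2. A_y = -5  [EB ∥ AD ∩ BD ∥ EA]
   → A = (14, -5)
3. C_x = 2  [CD · BA = -18]
4. C_y = -5  [|CA|² = 144]
   → C = (2, -5)

A = (14, -5)
C = (2, -5)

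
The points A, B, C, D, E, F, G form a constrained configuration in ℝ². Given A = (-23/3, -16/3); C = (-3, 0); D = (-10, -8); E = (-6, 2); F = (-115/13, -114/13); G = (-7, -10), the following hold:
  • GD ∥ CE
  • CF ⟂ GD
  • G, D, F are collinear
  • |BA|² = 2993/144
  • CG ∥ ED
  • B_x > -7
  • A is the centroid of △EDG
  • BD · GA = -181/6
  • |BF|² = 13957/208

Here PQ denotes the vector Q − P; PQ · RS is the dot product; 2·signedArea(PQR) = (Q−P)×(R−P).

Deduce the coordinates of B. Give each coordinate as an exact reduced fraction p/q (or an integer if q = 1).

B = (-25/4, -1)

1. B_x = -25/4  [line 2/3·x + -14/3·y + -1/2 = 0 ∩ |BA|² = 2993/144]
2. B_y = -1  [line 2/3·x + -14/3·y + -1/2 = 0 ∩ |BA|² = 2993/144]
   → B = (-25/4, -1)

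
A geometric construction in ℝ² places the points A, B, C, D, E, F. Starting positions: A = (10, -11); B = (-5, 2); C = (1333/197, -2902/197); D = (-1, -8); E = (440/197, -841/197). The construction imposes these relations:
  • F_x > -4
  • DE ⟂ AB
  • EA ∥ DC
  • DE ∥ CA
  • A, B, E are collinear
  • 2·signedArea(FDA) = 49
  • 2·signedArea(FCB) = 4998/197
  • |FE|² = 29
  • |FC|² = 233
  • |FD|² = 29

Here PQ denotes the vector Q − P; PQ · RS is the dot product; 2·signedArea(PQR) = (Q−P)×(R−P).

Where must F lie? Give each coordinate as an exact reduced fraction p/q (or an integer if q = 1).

F = (-3, -3)

1. F_x = -3  [2·signedArea(FDA) = 49 ∩ 2·signedArea(FCB) = 4998/197]
2. F_y = -3  [2·signedArea(FDA) = 49 ∩ 2·signedArea(FCB) = 4998/197]
   → F = (-3, -3)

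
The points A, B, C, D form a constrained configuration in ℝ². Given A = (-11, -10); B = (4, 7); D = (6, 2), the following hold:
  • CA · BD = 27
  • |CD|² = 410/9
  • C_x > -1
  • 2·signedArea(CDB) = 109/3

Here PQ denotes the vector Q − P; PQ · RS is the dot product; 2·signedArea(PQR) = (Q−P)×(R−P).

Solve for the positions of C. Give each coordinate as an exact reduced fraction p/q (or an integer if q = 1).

C = (-1/3, -1/3)

1. C_x = -1/3  [2·signedArea(CDB) = 109/3 ∩ CA · BD = 27]
2. C_y = -1/3  [2·signedArea(CDB) = 109/3 ∩ CA · BD = 27]
   → C = (-1/3, -1/3)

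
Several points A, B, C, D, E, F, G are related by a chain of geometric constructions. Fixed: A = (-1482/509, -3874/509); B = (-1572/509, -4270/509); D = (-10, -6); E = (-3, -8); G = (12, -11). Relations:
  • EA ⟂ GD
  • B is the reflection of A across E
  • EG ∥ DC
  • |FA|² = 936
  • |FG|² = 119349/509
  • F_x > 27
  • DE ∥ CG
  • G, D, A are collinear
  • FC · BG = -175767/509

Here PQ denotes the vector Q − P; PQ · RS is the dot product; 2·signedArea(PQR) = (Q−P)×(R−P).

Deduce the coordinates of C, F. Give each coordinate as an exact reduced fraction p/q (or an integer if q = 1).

1. C_x = 5  [DE ∥ CG ∩ EG ∥ DC]
2. C_y = -9  [DE ∥ CG ∩ EG ∥ DC]
   → C = (5, -9)
3. F_x = 13788/509  [line -7680/509·x + 1329/509·y + 226128/509 = 0 ∩ |FG|² = 119349/509]
4. F_y = -6928/509  [line -7680/509·x + 1329/509·y + 226128/509 = 0 ∩ |FG|² = 119349/509]
   → F = (13788/509, -6928/509)

C = (5, -9)
F = (13788/509, -6928/509)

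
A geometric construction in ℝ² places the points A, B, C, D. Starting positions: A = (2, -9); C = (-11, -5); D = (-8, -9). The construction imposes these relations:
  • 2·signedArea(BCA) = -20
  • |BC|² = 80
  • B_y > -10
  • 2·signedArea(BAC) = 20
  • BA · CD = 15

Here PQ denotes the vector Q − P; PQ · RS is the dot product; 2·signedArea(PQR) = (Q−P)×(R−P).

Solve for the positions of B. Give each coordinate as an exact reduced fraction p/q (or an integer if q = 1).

B = (-3, -9)

1. B_x = -3  [2·signedArea(BCA) = -20 ∩ BA · CD = 15]
2. B_y = -9  [2·signedArea(BCA) = -20 ∩ BA · CD = 15]
   → B = (-3, -9)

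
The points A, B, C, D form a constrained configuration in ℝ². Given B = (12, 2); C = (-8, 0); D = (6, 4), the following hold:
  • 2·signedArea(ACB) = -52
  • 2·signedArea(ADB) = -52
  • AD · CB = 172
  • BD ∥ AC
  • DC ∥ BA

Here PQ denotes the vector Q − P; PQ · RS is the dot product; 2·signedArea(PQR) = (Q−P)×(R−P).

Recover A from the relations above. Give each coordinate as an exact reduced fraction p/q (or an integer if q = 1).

1. A_x = -2  [BD ∥ AC ∩ DC ∥ BA]
2. A_y = -2  [BD ∥ AC ∩ DC ∥ BA]
   → A = (-2, -2)

A = (-2, -2)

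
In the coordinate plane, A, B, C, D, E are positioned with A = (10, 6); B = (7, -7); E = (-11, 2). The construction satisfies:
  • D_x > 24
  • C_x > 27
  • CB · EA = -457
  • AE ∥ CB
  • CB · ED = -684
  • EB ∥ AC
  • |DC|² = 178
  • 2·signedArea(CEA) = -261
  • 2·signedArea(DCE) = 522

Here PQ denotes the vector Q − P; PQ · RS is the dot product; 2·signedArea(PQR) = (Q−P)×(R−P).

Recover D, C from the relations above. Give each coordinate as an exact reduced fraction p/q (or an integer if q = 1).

1. C_x = 28  [AE ∥ CB ∩ EB ∥ AC]
2. C_y = -3  [AE ∥ CB ∩ EB ∥ AC]
   → C = (28, -3)
3. D_x = 25  [2·signedArea(DCE) = 522 ∩ CB · ED = -684]
4. D_y = -16  [2·signedArea(DCE) = 522 ∩ CB · ED = -684]
   → D = (25, -16)

C = (28, -3)
D = (25, -16)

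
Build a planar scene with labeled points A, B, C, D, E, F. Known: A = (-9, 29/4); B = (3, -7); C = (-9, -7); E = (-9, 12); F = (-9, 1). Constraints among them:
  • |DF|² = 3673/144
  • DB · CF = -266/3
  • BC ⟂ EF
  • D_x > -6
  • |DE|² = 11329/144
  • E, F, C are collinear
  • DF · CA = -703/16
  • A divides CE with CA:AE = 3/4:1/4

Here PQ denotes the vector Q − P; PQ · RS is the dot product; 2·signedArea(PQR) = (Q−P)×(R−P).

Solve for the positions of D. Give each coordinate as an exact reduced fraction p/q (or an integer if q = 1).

D = (-5, 49/12)

1. D_y = 49/12  [DF · CA = -703/16]
2. D_x = -5  [|DF|² = 3673/144]
   → D = (-5, 49/12)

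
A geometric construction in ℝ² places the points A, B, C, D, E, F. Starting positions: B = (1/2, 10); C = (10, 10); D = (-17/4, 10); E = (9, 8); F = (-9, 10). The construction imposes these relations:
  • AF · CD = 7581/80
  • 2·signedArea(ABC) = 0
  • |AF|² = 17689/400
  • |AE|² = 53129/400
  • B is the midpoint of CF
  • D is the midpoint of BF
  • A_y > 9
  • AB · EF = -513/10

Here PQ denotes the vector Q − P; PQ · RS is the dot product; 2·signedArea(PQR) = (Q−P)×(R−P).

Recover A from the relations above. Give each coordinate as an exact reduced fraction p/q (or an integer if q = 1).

1. A_x = -47/20  [2·signedArea(ABC) = 0 ∩ AF · CD = 7581/80]
2. A_y = 10  [2·signedArea(ABC) = 0 ∩ AF · CD = 7581/80]
   → A = (-47/20, 10)

A = (-47/20, 10)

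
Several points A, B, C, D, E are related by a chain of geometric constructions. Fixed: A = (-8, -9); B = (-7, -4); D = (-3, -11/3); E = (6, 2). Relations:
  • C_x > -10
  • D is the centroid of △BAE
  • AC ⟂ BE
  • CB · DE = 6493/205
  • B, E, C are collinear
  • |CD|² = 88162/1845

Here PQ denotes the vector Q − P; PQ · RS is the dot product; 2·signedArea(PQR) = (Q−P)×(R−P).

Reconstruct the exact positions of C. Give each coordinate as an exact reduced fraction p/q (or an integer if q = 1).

1. C_x = -1994/205  [B, E, C are collinear ∩ AC ⟂ BE]
2. C_y = -1078/205  [B, E, C are collinear ∩ AC ⟂ BE]
   → C = (-1994/205, -1078/205)

C = (-1994/205, -1078/205)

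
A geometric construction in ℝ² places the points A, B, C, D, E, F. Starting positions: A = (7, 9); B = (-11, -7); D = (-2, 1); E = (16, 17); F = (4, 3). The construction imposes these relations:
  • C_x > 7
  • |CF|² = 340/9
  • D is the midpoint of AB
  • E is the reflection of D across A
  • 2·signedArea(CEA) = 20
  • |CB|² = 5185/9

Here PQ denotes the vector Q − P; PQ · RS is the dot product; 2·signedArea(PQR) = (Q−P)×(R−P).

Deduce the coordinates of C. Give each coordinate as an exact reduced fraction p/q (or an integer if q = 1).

1. C_x = 8  [line 8·x + -9·y + 5 = 0 ∩ |CB|² = 5185/9]
2. C_y = 23/3  [line 8·x + -9·y + 5 = 0 ∩ |CB|² = 5185/9]
   → C = (8, 23/3)

C = (8, 23/3)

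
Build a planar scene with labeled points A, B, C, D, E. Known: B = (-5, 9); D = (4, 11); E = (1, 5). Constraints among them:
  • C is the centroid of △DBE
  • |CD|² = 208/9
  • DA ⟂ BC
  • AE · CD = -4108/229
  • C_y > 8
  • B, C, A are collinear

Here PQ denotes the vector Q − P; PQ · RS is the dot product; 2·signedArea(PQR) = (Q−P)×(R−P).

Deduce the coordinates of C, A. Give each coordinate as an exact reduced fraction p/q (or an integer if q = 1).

A = (820/229, 1799/229)
C = (0, 25/3)

1. C_x = 0  [C is the centroid of △DBE]
2. C_y = 25/3  [C is the centroid of △DBE]
   → C = (0, 25/3)
3. A_x = 820/229  [B, C, A are collinear ∩ DA ⟂ BC]
4. A_y = 1799/229  [B, C, A are collinear ∩ DA ⟂ BC]
   → A = (820/229, 1799/229)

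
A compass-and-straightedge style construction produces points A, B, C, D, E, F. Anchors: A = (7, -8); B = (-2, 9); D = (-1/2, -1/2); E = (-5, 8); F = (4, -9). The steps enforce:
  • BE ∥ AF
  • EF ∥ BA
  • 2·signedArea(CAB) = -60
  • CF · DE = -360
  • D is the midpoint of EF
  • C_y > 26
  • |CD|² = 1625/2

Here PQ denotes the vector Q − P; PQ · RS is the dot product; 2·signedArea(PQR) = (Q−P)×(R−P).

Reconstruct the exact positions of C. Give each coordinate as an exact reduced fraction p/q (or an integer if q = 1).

1. C_x = -8  [2·signedArea(CAB) = -60 ∩ CF · DE = -360]
2. C_y = 27  [2·signedArea(CAB) = -60 ∩ CF · DE = -360]
   → C = (-8, 27)

C = (-8, 27)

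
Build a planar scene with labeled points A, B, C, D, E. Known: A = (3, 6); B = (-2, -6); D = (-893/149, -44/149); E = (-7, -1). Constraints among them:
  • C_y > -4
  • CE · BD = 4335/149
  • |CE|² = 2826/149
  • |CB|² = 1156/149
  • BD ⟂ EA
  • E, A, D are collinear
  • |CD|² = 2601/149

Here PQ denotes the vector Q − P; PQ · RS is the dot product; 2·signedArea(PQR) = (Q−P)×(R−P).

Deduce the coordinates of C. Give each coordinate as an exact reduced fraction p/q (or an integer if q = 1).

1. C_x = -536/149  [line 595/149·x + -850/149·y + -1020/149 = 0 ∩ |CD|² = 2601/149]
2. C_y = -554/149  [line 595/149·x + -850/149·y + -1020/149 = 0 ∩ |CD|² = 2601/149]
   → C = (-536/149, -554/149)

C = (-536/149, -554/149)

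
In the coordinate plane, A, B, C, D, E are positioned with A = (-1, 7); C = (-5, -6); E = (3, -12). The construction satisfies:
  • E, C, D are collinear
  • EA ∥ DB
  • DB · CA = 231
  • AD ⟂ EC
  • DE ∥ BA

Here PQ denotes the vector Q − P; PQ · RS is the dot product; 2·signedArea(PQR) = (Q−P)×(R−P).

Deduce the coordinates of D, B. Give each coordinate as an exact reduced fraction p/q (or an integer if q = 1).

B = (-317/25, 394/25)
D = (-217/25, -81/25)

1. D_x = -217/25  [E, C, D are collinear ∩ AD ⟂ EC]
2. D_y = -81/25  [E, C, D are collinear ∩ AD ⟂ EC]
   → D = (-217/25, -81/25)
3. B_x = -317/25  [DE ∥ BA ∩ EA ∥ DB]
4. B_y = 394/25  [DE ∥ BA ∩ EA ∥ DB]
   → B = (-317/25, 394/25)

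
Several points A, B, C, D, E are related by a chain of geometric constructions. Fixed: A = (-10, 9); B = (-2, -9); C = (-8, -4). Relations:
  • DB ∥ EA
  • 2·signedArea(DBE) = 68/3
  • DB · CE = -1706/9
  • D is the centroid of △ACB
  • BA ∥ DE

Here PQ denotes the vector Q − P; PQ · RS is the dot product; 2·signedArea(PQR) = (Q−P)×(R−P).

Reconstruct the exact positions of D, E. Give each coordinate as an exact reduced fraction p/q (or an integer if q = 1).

1. D_x = -20/3  [D is the centroid of △ACB]
2. D_y = -4/3  [D is the centroid of △ACB]
   → D = (-20/3, -4/3)
3. E_x = -44/3  [DB ∥ EA ∩ BA ∥ DE]
4. E_y = 50/3  [DB ∥ EA ∩ BA ∥ DE]
   → E = (-44/3, 50/3)

D = (-20/3, -4/3)
E = (-44/3, 50/3)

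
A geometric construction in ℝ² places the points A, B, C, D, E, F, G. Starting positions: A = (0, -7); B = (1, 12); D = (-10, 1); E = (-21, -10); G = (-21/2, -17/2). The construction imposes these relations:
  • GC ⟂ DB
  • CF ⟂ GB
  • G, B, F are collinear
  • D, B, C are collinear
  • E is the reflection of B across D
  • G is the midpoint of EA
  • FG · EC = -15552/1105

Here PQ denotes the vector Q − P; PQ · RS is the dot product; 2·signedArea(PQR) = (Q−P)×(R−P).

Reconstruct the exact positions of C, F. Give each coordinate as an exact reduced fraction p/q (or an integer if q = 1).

C = (-15, -4)
F = (-10671/1105, -7732/1105)

1. C_x = -15  [D, B, C are collinear ∩ GC ⟂ DB]
2. C_y = -4  [D, B, C are collinear ∩ GC ⟂ DB]
   → C = (-15, -4)
3. F_x = -10671/1105  [G, B, F are collinear ∩ CF ⟂ GB]
4. F_y = -7732/1105  [G, B, F are collinear ∩ CF ⟂ GB]
   → F = (-10671/1105, -7732/1105)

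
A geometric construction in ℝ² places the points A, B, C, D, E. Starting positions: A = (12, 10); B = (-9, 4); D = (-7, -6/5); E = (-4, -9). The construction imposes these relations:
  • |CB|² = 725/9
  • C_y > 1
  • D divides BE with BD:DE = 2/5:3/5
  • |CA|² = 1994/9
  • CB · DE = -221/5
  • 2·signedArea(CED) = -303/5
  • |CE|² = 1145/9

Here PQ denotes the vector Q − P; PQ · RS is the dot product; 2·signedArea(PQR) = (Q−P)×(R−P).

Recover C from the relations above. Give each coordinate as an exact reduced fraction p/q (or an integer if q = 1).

1. C_x = -1/3  [2·signedArea(CED) = -303/5 ∩ CB · DE = -221/5]
2. C_y = 5/3  [2·signedArea(CED) = -303/5 ∩ CB · DE = -221/5]
   → C = (-1/3, 5/3)

C = (-1/3, 5/3)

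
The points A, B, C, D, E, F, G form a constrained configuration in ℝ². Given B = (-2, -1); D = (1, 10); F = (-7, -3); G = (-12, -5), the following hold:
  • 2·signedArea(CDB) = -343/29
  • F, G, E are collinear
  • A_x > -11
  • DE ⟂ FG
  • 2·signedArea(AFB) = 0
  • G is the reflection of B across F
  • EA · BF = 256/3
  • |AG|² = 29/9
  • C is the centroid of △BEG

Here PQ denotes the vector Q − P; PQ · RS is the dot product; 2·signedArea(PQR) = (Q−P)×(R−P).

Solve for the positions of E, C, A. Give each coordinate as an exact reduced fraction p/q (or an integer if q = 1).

A = (-31/3, -13/3)
C = (-93/29, -43/29)
E = (127/29, 45/29)

1. E_x = 127/29  [F, G, E are collinear ∩ DE ⟂ FG]
2. E_y = 45/29  [F, G, E are collinear ∩ DE ⟂ FG]
   → E = (127/29, 45/29)
3. C_x = -93/29  [C is the centroid of △BEG]
4. C_y = -43/29  [C is the centroid of △BEG]
   → C = (-93/29, -43/29)
5. A_x = -31/3  [2·signedArea(AFB) = 0 ∩ EA · BF = 256/3]
6. A_y = -13/3  [2·signedArea(AFB) = 0 ∩ EA · BF = 256/3]
   → A = (-31/3, -13/3)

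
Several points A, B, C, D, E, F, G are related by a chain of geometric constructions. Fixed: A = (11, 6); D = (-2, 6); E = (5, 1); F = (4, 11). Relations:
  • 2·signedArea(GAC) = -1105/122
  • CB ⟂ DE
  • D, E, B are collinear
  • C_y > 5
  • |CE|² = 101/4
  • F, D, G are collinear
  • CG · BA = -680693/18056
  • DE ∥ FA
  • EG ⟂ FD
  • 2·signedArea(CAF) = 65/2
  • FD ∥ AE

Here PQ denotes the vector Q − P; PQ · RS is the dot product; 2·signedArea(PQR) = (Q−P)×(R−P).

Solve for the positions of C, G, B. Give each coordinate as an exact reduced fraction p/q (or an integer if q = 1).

B = (341/148, 433/148)
C = (9/2, 6)
G = (-20/61, 451/61)

1. C_x = 9/2  [line -5·x + -7·y + 129/2 = 0 ∩ |CE|² = 101/4]
2. C_y = 6  [line -5·x + -7·y + 129/2 = 0 ∩ |CE|² = 101/4]
   → C = (9/2, 6)
3. G_x = -20/61  [F, D, G are collinear ∩ EG ⟂ FD]
4. G_y = 451/61  [F, D, G are collinear ∩ EG ⟂ FD]
   → G = (-20/61, 451/61)
5. B_x = 341/148  [CG · BA = -680693/18056 ∩ D, E, B are collinear]
6. B_y = 433/148  [CG · BA = -680693/18056 ∩ D, E, B are collinear]
   → B = (341/148, 433/148)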